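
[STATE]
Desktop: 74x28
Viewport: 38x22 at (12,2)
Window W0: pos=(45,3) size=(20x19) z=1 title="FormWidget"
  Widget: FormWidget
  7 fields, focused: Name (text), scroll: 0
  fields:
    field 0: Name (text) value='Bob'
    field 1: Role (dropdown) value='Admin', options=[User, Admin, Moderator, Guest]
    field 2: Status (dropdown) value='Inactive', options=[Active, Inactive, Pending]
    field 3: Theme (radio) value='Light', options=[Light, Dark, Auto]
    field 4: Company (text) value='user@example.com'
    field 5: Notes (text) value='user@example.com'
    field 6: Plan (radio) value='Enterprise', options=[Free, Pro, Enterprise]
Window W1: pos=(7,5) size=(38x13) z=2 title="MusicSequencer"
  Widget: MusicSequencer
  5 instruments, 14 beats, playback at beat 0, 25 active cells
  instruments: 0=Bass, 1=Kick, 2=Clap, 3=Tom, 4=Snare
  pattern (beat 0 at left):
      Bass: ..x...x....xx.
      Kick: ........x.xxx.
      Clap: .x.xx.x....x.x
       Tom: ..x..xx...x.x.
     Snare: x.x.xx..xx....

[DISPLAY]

                                      
                                 ┏━━━━
                                 ┃ For
━━━━━━━━━━━━━━━━━━━━━━━━━━━━━━━━┓┠────
icSequencer                     ┃┃> Na
────────────────────────────────┨┃  Ro
  ▼1234567890123                ┃┃  St
ss··█···█····██·                ┃┃  Th
ck········█·███·                ┃┃  Co
ap·█·██·█····█·█                ┃┃  No
om··█··██···█·█·                ┃┃  Pl
re█·█·██··██····                ┃┃    
                                ┃┃    
                                ┃┃    
                                ┃┃    
━━━━━━━━━━━━━━━━━━━━━━━━━━━━━━━━┛┃    
                                 ┃    
                                 ┃    
                                 ┃    
                                 ┗━━━━
                                      
                                      


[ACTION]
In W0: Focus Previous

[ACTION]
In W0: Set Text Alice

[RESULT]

                                      
                                 ┏━━━━
                                 ┃ For
━━━━━━━━━━━━━━━━━━━━━━━━━━━━━━━━┓┠────
icSequencer                     ┃┃  Na
────────────────────────────────┨┃  Ro
  ▼1234567890123                ┃┃  St
ss··█···█····██·                ┃┃  Th
ck········█·███·                ┃┃  Co
ap·█·██·█····█·█                ┃┃  No
om··█··██···█·█·                ┃┃> Pl
re█·█·██··██····                ┃┃    
                                ┃┃    
                                ┃┃    
                                ┃┃    
━━━━━━━━━━━━━━━━━━━━━━━━━━━━━━━━┛┃    
                                 ┃    
                                 ┃    
                                 ┃    
                                 ┗━━━━
                                      
                                      


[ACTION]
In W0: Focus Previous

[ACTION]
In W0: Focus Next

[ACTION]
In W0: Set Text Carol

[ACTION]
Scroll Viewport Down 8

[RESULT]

icSequencer                     ┃┃  Na
────────────────────────────────┨┃  Ro
  ▼1234567890123                ┃┃  St
ss··█···█····██·                ┃┃  Th
ck········█·███·                ┃┃  Co
ap·█·██·█····█·█                ┃┃  No
om··█··██···█·█·                ┃┃> Pl
re█·█·██··██····                ┃┃    
                                ┃┃    
                                ┃┃    
                                ┃┃    
━━━━━━━━━━━━━━━━━━━━━━━━━━━━━━━━┛┃    
                                 ┃    
                                 ┃    
                                 ┃    
                                 ┗━━━━
                                      
                                      
                                      
                                      
                                      
                                      


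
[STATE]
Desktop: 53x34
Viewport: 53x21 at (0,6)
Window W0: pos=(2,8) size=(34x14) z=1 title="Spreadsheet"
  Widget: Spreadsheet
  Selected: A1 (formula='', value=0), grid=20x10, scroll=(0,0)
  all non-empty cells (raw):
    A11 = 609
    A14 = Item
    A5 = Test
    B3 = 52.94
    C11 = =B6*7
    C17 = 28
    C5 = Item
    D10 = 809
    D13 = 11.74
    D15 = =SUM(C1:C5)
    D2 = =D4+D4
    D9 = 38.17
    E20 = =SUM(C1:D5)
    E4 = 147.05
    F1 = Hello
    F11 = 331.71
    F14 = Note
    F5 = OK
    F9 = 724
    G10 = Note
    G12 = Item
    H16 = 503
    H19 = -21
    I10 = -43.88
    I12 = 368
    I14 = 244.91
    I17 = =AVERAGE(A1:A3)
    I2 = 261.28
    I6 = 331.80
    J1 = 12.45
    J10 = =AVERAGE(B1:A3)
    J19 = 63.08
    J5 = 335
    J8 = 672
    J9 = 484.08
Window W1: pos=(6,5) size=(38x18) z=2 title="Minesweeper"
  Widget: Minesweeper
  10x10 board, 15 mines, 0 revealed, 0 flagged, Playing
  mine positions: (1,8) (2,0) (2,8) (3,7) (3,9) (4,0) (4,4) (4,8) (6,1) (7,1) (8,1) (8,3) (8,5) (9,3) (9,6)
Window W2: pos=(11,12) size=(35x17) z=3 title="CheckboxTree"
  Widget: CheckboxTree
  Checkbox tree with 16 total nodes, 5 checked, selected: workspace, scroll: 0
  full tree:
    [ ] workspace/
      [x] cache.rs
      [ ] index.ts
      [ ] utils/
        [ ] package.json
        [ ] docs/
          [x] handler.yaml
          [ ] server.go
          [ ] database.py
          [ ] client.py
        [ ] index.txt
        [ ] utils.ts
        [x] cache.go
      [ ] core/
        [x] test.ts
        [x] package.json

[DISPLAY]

      ┃ Minesweeper                        ┃         
      ┠────────────────────────────────────┨         
  ┏━━━┃■■■■■■■■■■                          ┃         
  ┃ Sp┃■■■■■■■■■■                          ┃         
  ┠───┃■■■■■■■■■■                          ┃         
  ┃A1:┃■■■■■■■■■■                          ┃         
  ┃   ┃■■■■┏━━━━━━━━━━━━━━━━━━━━━━━━━━━━━━━━━┓       
  ┃---┃■■■■┃ CheckboxTree                    ┃       
  ┃  1┃■■■■┠─────────────────────────────────┨       
  ┃  2┃■■■■┃>[-] workspace/                  ┃       
  ┃  3┃■■■■┃   [x] cache.rs                  ┃       
  ┃  4┃■■■■┃   [ ] index.ts                  ┃       
  ┃  5┃    ┃   [-] utils/                    ┃       
  ┃  6┃    ┃     [ ] package.json            ┃       
  ┃  7┃    ┃     [-] docs/                   ┃       
  ┗━━━┃    ┃       [x] handler.yaml          ┃       
      ┗━━━━┃       [ ] server.go             ┃       
           ┃       [ ] database.py           ┃       
           ┃       [ ] client.py             ┃       
           ┃     [ ] index.txt               ┃       
           ┃     [ ] utils.ts                ┃       


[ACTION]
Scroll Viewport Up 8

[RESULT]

                                                     
                                                     
                                                     
                                                     
                                                     
      ┏━━━━━━━━━━━━━━━━━━━━━━━━━━━━━━━━━━━━┓         
      ┃ Minesweeper                        ┃         
      ┠────────────────────────────────────┨         
  ┏━━━┃■■■■■■■■■■                          ┃         
  ┃ Sp┃■■■■■■■■■■                          ┃         
  ┠───┃■■■■■■■■■■                          ┃         
  ┃A1:┃■■■■■■■■■■                          ┃         
  ┃   ┃■■■■┏━━━━━━━━━━━━━━━━━━━━━━━━━━━━━━━━━┓       
  ┃---┃■■■■┃ CheckboxTree                    ┃       
  ┃  1┃■■■■┠─────────────────────────────────┨       
  ┃  2┃■■■■┃>[-] workspace/                  ┃       
  ┃  3┃■■■■┃   [x] cache.rs                  ┃       
  ┃  4┃■■■■┃   [ ] index.ts                  ┃       
  ┃  5┃    ┃   [-] utils/                    ┃       
  ┃  6┃    ┃     [ ] package.json            ┃       
  ┃  7┃    ┃     [-] docs/                   ┃       


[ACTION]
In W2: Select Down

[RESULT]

                                                     
                                                     
                                                     
                                                     
                                                     
      ┏━━━━━━━━━━━━━━━━━━━━━━━━━━━━━━━━━━━━┓         
      ┃ Minesweeper                        ┃         
      ┠────────────────────────────────────┨         
  ┏━━━┃■■■■■■■■■■                          ┃         
  ┃ Sp┃■■■■■■■■■■                          ┃         
  ┠───┃■■■■■■■■■■                          ┃         
  ┃A1:┃■■■■■■■■■■                          ┃         
  ┃   ┃■■■■┏━━━━━━━━━━━━━━━━━━━━━━━━━━━━━━━━━┓       
  ┃---┃■■■■┃ CheckboxTree                    ┃       
  ┃  1┃■■■■┠─────────────────────────────────┨       
  ┃  2┃■■■■┃ [-] workspace/                  ┃       
  ┃  3┃■■■■┃>  [x] cache.rs                  ┃       
  ┃  4┃■■■■┃   [ ] index.ts                  ┃       
  ┃  5┃    ┃   [-] utils/                    ┃       
  ┃  6┃    ┃     [ ] package.json            ┃       
  ┃  7┃    ┃     [-] docs/                   ┃       


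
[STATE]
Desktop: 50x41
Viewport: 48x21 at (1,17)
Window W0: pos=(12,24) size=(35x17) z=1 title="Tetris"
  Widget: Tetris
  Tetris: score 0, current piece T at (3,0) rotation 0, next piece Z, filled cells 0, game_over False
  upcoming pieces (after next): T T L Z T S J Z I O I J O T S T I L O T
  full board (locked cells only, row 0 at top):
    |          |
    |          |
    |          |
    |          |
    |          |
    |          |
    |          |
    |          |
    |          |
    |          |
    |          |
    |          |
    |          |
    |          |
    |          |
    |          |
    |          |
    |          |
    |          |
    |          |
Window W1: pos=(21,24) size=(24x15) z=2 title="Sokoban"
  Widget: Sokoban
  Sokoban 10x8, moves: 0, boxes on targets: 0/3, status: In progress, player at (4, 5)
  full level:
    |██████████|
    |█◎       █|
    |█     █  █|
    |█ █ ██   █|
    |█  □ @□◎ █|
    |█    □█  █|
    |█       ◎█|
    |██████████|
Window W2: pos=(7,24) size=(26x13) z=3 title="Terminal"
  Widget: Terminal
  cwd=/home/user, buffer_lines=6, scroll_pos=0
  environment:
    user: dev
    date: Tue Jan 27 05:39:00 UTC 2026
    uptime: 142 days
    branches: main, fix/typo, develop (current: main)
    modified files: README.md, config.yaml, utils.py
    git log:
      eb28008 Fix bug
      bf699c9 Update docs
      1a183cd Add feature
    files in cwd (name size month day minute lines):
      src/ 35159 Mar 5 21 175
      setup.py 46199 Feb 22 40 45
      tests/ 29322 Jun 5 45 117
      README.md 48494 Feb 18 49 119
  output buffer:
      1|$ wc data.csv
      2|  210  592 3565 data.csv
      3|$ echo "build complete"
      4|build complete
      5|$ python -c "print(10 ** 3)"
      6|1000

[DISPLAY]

                                                
                                                
                                                
                                                
                                                
                                                
                                                
      ┏━━━━━━━━━━━━━━━━━━━━━━━━┓━━━━━━━━━━━┓━┓  
      ┃ Terminal               ┃           ┃ ┃  
      ┠────────────────────────┨───────────┨─┨  
      ┃$ wc data.csv           ┃           ┃ ┃  
      ┃  210  592 3565 data.csv┃           ┃ ┃  
      ┃$ echo "build complete" ┃           ┃ ┃  
      ┃build complete          ┃           ┃ ┃  
      ┃$ python -c "print(10 **┃           ┃ ┃  
      ┃1000                    ┃           ┃ ┃  
      ┃$ █                     ┃           ┃ ┃  
      ┃                        ┃           ┃ ┃  
      ┃                        ┃/3         ┃ ┃  
      ┗━━━━━━━━━━━━━━━━━━━━━━━━┛           ┃ ┃  
           ┃        ┃                      ┃ ┃  


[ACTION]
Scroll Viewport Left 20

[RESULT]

                                                
                                                
                                                
                                                
                                                
                                                
                                                
       ┏━━━━━━━━━━━━━━━━━━━━━━━━┓━━━━━━━━━━━┓━┓ 
       ┃ Terminal               ┃           ┃ ┃ 
       ┠────────────────────────┨───────────┨─┨ 
       ┃$ wc data.csv           ┃           ┃ ┃ 
       ┃  210  592 3565 data.csv┃           ┃ ┃ 
       ┃$ echo "build complete" ┃           ┃ ┃ 
       ┃build complete          ┃           ┃ ┃ 
       ┃$ python -c "print(10 **┃           ┃ ┃ 
       ┃1000                    ┃           ┃ ┃ 
       ┃$ █                     ┃           ┃ ┃ 
       ┃                        ┃           ┃ ┃ 
       ┃                        ┃/3         ┃ ┃ 
       ┗━━━━━━━━━━━━━━━━━━━━━━━━┛           ┃ ┃ 
            ┃        ┃                      ┃ ┃ 


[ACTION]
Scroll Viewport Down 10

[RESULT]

                                                
                                                
                                                
                                                
       ┏━━━━━━━━━━━━━━━━━━━━━━━━┓━━━━━━━━━━━┓━┓ 
       ┃ Terminal               ┃           ┃ ┃ 
       ┠────────────────────────┨───────────┨─┨ 
       ┃$ wc data.csv           ┃           ┃ ┃ 
       ┃  210  592 3565 data.csv┃           ┃ ┃ 
       ┃$ echo "build complete" ┃           ┃ ┃ 
       ┃build complete          ┃           ┃ ┃ 
       ┃$ python -c "print(10 **┃           ┃ ┃ 
       ┃1000                    ┃           ┃ ┃ 
       ┃$ █                     ┃           ┃ ┃ 
       ┃                        ┃           ┃ ┃ 
       ┃                        ┃/3         ┃ ┃ 
       ┗━━━━━━━━━━━━━━━━━━━━━━━━┛           ┃ ┃ 
            ┃        ┃                      ┃ ┃ 
            ┃        ┗━━━━━━━━━━━━━━━━━━━━━━┛ ┃ 
            ┃          │                      ┃ 
            ┗━━━━━━━━━━━━━━━━━━━━━━━━━━━━━━━━━┛ 


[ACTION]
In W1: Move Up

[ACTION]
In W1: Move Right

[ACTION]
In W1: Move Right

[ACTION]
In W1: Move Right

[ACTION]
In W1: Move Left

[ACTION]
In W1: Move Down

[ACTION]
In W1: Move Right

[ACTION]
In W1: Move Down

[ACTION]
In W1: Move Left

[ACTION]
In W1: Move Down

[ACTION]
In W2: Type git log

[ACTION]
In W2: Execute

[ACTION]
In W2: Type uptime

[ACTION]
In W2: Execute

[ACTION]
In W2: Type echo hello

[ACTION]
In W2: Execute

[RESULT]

                                                
                                                
                                                
                                                
       ┏━━━━━━━━━━━━━━━━━━━━━━━━┓━━━━━━━━━━━┓━┓ 
       ┃ Terminal               ┃           ┃ ┃ 
       ┠────────────────────────┨───────────┨─┨ 
       ┃$ git log               ┃           ┃ ┃ 
       ┃eb28008 Fix bug         ┃           ┃ ┃ 
       ┃bf699c9 Update docs     ┃           ┃ ┃ 
       ┃1a183cd Add feature     ┃           ┃ ┃ 
       ┃$ uptime                ┃           ┃ ┃ 
       ┃ 10:00  up 142 days     ┃           ┃ ┃ 
       ┃$ echo hello            ┃           ┃ ┃ 
       ┃hello                   ┃           ┃ ┃ 
       ┃$ █                     ┃/3         ┃ ┃ 
       ┗━━━━━━━━━━━━━━━━━━━━━━━━┛           ┃ ┃ 
            ┃        ┃                      ┃ ┃ 
            ┃        ┗━━━━━━━━━━━━━━━━━━━━━━┛ ┃ 
            ┃          │                      ┃ 
            ┗━━━━━━━━━━━━━━━━━━━━━━━━━━━━━━━━━┛ 


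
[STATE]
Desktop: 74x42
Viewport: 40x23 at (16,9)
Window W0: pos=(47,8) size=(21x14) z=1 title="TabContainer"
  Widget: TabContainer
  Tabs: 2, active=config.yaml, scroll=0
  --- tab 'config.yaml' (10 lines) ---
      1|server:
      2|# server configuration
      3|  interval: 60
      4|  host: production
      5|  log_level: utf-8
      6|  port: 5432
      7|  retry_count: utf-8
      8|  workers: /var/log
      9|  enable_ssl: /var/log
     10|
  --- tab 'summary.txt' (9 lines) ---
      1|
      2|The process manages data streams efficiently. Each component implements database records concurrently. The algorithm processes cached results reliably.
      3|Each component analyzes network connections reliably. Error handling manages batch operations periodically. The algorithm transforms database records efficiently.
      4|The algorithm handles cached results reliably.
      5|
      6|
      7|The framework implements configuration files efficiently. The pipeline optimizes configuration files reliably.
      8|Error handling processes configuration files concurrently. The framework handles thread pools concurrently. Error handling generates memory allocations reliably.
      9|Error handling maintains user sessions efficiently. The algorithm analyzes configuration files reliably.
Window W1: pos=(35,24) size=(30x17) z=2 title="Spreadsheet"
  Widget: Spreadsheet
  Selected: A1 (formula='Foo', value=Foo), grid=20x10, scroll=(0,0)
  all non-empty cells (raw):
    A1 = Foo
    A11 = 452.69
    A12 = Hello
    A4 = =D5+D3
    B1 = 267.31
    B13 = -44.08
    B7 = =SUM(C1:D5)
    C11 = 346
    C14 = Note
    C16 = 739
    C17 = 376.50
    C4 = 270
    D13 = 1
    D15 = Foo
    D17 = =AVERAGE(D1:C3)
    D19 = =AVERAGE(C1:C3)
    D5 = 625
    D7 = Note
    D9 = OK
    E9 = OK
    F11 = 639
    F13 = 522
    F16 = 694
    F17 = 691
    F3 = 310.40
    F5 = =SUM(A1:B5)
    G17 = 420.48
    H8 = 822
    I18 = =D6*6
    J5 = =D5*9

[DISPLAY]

                               ┃ TabCont
                               ┠────────
                               ┃[config.
                               ┃────────
                               ┃server: 
                               ┃# server
                               ┃  interv
                               ┃  host: 
                               ┃  log_le
                               ┃  port: 
                               ┃  retry_
                               ┃  worker
                               ┗━━━━━━━━
                                        
                                        
                   ┏━━━━━━━━━━━━━━━━━━━━
                   ┃ Spreadsheet        
                   ┠────────────────────
                   ┃A1: Foo             
                   ┃       A       B    
                   ┃--------------------
                   ┃  1 [Foo]     267.31
                   ┃  2        0       0


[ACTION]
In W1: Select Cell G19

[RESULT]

                               ┃ TabCont
                               ┠────────
                               ┃[config.
                               ┃────────
                               ┃server: 
                               ┃# server
                               ┃  interv
                               ┃  host: 
                               ┃  log_le
                               ┃  port: 
                               ┃  retry_
                               ┃  worker
                               ┗━━━━━━━━
                                        
                                        
                   ┏━━━━━━━━━━━━━━━━━━━━
                   ┃ Spreadsheet        
                   ┠────────────────────
                   ┃G19:                
                   ┃       A       B    
                   ┃--------------------
                   ┃  1 Foo       267.31
                   ┃  2        0       0


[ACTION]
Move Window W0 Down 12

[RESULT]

                                        
                                        
                                        
                                        
                                        
                                        
                                        
                                        
                                        
                                        
                                        
                               ┏━━━━━━━━
                               ┃ TabCont
                               ┠────────
                               ┃[config.
                   ┏━━━━━━━━━━━━━━━━━━━━
                   ┃ Spreadsheet        
                   ┠────────────────────
                   ┃G19:                
                   ┃       A       B    
                   ┃--------------------
                   ┃  1 Foo       267.31
                   ┃  2        0       0


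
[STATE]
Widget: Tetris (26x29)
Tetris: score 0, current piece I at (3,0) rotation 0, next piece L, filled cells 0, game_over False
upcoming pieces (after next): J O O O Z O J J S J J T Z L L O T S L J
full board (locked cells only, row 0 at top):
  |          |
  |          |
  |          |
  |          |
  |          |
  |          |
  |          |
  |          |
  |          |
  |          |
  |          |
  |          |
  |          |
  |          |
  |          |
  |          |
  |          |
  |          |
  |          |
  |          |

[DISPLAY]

   ████   │Next:          
          │  ▒            
          │▒▒▒            
          │               
          │               
          │               
          │Score:         
          │0              
          │               
          │               
          │               
          │               
          │               
          │               
          │               
          │               
          │               
          │               
          │               
          │               
          │               
          │               
          │               
          │               
          │               
          │               
          │               
          │               
          │               


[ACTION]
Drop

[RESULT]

          │Next:          
   ████   │  ▒            
          │▒▒▒            
          │               
          │               
          │               
          │Score:         
          │0              
          │               
          │               
          │               
          │               
          │               
          │               
          │               
          │               
          │               
          │               
          │               
          │               
          │               
          │               
          │               
          │               
          │               
          │               
          │               
          │               
          │               


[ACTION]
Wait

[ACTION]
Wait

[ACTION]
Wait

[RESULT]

          │Next:          
          │  ▒            
          │▒▒▒            
          │               
   ████   │               
          │               
          │Score:         
          │0              
          │               
          │               
          │               
          │               
          │               
          │               
          │               
          │               
          │               
          │               
          │               
          │               
          │               
          │               
          │               
          │               
          │               
          │               
          │               
          │               
          │               


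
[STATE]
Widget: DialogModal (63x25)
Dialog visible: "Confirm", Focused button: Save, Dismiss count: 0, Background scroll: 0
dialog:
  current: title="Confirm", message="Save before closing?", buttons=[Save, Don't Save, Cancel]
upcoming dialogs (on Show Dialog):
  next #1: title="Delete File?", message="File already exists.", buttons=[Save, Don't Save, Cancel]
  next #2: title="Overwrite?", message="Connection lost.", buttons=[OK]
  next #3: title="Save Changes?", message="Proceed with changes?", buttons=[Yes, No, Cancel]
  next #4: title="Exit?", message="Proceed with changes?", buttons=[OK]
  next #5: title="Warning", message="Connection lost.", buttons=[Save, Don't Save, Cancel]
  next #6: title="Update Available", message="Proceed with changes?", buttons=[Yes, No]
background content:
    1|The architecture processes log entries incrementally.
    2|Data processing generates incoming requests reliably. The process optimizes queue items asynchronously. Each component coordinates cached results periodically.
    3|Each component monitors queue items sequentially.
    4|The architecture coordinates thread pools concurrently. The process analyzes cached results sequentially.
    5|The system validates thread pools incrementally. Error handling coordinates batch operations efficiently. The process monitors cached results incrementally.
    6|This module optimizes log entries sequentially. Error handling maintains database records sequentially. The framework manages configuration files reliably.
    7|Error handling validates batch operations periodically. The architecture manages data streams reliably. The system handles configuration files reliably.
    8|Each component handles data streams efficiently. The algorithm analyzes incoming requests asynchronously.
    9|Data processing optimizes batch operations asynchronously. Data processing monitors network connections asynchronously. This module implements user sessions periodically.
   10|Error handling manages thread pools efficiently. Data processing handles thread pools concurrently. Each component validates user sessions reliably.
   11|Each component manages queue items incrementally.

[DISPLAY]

The architecture processes log entries incrementally.          
Data processing generates incoming requests reliably. The proce
Each component monitors queue items sequentially.              
The architecture coordinates thread pools concurrently. The pro
The system validates thread pools incrementally. Error handling
This module optimizes log entries sequentially. Error handling 
Error handling validates batch operations periodically. The arc
Each component handles data streams efficiently. The algorithm 
Data processing optimizes batch operations asynchronously. Data
Error handling manages thread pools efficiently. Data processin
Each component ┌──────────────────────────────┐y.              
               │           Confirm            │                
               │     Save before closing?     │                
               │ [Save]  Don't Save   Cancel  │                
               └──────────────────────────────┘                
                                                               
                                                               
                                                               
                                                               
                                                               
                                                               
                                                               
                                                               
                                                               
                                                               


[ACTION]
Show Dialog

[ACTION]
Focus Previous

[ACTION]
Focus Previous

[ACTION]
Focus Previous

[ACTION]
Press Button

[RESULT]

The architecture processes log entries incrementally.          
Data processing generates incoming requests reliably. The proce
Each component monitors queue items sequentially.              
The architecture coordinates thread pools concurrently. The pro
The system validates thread pools incrementally. Error handling
This module optimizes log entries sequentially. Error handling 
Error handling validates batch operations periodically. The arc
Each component handles data streams efficiently. The algorithm 
Data processing optimizes batch operations asynchronously. Data
Error handling manages thread pools efficiently. Data processin
Each component manages queue items incrementally.              
                                                               
                                                               
                                                               
                                                               
                                                               
                                                               
                                                               
                                                               
                                                               
                                                               
                                                               
                                                               
                                                               
                                                               


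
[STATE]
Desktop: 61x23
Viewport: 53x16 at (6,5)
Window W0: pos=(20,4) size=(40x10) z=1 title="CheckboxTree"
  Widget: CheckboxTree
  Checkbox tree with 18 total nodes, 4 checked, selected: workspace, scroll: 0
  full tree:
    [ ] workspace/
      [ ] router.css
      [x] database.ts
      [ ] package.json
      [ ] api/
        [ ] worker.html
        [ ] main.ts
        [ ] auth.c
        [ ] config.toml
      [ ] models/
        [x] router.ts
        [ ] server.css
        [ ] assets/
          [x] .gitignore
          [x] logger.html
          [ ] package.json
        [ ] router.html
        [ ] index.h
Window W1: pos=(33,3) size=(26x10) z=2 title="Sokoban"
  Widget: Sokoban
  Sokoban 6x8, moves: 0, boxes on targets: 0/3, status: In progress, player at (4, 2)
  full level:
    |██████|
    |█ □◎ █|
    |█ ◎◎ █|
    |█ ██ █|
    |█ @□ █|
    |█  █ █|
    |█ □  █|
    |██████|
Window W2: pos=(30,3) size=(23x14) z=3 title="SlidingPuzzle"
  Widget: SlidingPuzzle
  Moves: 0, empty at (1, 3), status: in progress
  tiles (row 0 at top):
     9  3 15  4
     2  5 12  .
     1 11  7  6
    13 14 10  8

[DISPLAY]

              ┃ Checkbox┠─────────────────────┨─────┨
              ┠─────────┃┌────┬────┬────┬────┐┃     ┃
              ┃>[-] work┃│  9 │  3 │ 15 │  4 │┃     ┃
              ┃   [ ] ro┃├────┼────┼────┼────┤┃     ┃
              ┃   [x] da┃│  2 │  5 │ 12 │    │┃     ┃
              ┃   [ ] pa┃├────┼────┼────┼────┤┃     ┃
              ┃   [ ] ap┃│  1 │ 11 │  7 │  6 │┃     ┃
              ┃     [ ] ┃├────┼────┼────┼────┤┃━━━━━┛
              ┗━━━━━━━━━┃│ 13 │ 14 │ 10 │  8 │┃━━━━━━
                        ┃└────┴────┴────┴────┘┃      
                        ┃Moves: 0             ┃      
                        ┗━━━━━━━━━━━━━━━━━━━━━┛      
                                                     
                                                     
                                                     
                                                     


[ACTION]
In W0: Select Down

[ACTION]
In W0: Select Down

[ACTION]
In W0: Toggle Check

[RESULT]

              ┃ Checkbox┠─────────────────────┨─────┨
              ┠─────────┃┌────┬────┬────┬────┐┃     ┃
              ┃ [-] work┃│  9 │  3 │ 15 │  4 │┃     ┃
              ┃   [ ] ro┃├────┼────┼────┼────┤┃     ┃
              ┃>  [ ] da┃│  2 │  5 │ 12 │    │┃     ┃
              ┃   [ ] pa┃├────┼────┼────┼────┤┃     ┃
              ┃   [ ] ap┃│  1 │ 11 │  7 │  6 │┃     ┃
              ┃     [ ] ┃├────┼────┼────┼────┤┃━━━━━┛
              ┗━━━━━━━━━┃│ 13 │ 14 │ 10 │  8 │┃━━━━━━
                        ┃└────┴────┴────┴────┘┃      
                        ┃Moves: 0             ┃      
                        ┗━━━━━━━━━━━━━━━━━━━━━┛      
                                                     
                                                     
                                                     
                                                     


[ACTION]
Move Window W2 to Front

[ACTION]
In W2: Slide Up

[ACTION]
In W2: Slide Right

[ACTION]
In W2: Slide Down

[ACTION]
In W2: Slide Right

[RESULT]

              ┃ Checkbox┠─────────────────────┨─────┨
              ┠─────────┃┌────┬────┬────┬────┐┃     ┃
              ┃ [-] work┃│  9 │  3 │ 15 │  4 │┃     ┃
              ┃   [ ] ro┃├────┼────┼────┼────┤┃     ┃
              ┃>  [ ] da┃│  2 │    │  5 │  6 │┃     ┃
              ┃   [ ] pa┃├────┼────┼────┼────┤┃     ┃
              ┃   [ ] ap┃│  1 │ 11 │ 12 │  7 │┃     ┃
              ┃     [ ] ┃├────┼────┼────┼────┤┃━━━━━┛
              ┗━━━━━━━━━┃│ 13 │ 14 │ 10 │  8 │┃━━━━━━
                        ┃└────┴────┴────┴────┘┃      
                        ┃Moves: 4             ┃      
                        ┗━━━━━━━━━━━━━━━━━━━━━┛      
                                                     
                                                     
                                                     
                                                     


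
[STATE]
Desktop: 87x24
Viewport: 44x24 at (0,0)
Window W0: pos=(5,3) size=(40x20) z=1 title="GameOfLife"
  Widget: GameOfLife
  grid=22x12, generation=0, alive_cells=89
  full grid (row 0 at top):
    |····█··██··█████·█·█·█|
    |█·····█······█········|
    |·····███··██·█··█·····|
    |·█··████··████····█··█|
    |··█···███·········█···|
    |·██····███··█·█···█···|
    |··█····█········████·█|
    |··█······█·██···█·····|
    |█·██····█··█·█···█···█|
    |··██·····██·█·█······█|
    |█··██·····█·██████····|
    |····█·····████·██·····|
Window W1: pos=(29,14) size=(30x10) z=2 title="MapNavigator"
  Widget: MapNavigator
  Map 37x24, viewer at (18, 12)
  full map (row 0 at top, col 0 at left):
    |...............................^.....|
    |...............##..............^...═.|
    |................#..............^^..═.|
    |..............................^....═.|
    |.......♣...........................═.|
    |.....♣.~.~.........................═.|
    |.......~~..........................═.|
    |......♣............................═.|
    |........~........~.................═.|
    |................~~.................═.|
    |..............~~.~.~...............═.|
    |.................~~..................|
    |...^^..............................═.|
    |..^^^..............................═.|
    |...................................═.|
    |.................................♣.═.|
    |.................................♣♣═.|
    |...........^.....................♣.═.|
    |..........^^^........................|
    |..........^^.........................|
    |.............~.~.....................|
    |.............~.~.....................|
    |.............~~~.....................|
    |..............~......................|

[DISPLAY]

                                            
                                            
                                            
     ┏━━━━━━━━━━━━━━━━━━━━━━━━━━━━━━━━━━━━━━
     ┃ GameOfLife                           
     ┠──────────────────────────────────────
     ┃Gen: 0                                
     ┃····█··██··█████·█·█·█                
     ┃█·····█······█········                
     ┃·····███··██·█··█·····                
     ┃·█··████··████····█··█                
     ┃··█···███·········█···                
     ┃·██····███··█·█···█···                
     ┃··█····█········████·█                
     ┃··█······█·██···█····· ┏━━━━━━━━━━━━━━
     ┃█·██····█··█·█···█···█ ┃ MapNavigator 
     ┃··██·····██·█·█······█ ┠──────────────
     ┃█··██·····█·██████···· ┃............~~
     ┃····█·····████·██····· ┃..........~~.~
     ┃                       ┃.............~
     ┃                       ┃^.............
     ┃                       ┃^.............
     ┗━━━━━━━━━━━━━━━━━━━━━━━┃..............
                             ┗━━━━━━━━━━━━━━


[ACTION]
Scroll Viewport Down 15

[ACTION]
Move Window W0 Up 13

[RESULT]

     ┏━━━━━━━━━━━━━━━━━━━━━━━━━━━━━━━━━━━━━━
     ┃ GameOfLife                           
     ┠──────────────────────────────────────
     ┃Gen: 0                                
     ┃····█··██··█████·█·█·█                
     ┃█·····█······█········                
     ┃·····███··██·█··█·····                
     ┃·█··████··████····█··█                
     ┃··█···███·········█···                
     ┃·██····███··█·█···█···                
     ┃··█····█········████·█                
     ┃··█······█·██···█·····                
     ┃█·██····█··█·█···█···█                
     ┃··██·····██·█·█······█                
     ┃█··██·····█·██████···· ┏━━━━━━━━━━━━━━
     ┃····█·····████·██····· ┃ MapNavigator 
     ┃                       ┠──────────────
     ┃                       ┃............~~
     ┃                       ┃..........~~.~
     ┗━━━━━━━━━━━━━━━━━━━━━━━┃.............~
                             ┃^.............
                             ┃^.............
                             ┃..............
                             ┗━━━━━━━━━━━━━━
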